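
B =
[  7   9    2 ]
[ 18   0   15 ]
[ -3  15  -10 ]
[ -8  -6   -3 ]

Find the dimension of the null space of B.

0

Row reduce to echelon form.
R2 ← R2 − (18/7)·R1: [0, -162/7, 69/7]
R3 ← R3 + (3/7)·R1: [0, 132/7, -64/7]
R4 ← R4 + (8/7)·R1: [0, 30/7, -5/7]
R3 ← R3 + (22/27)·R2: [0, 0, -10/9]
R4 ← R4 + (5/27)·R2: [0, 0, 10/9]
R4 ← R4 + R3: [0, 0, 0]
3 nonzero rows, so rank(B) = 3.
B has 3 columns; by rank–nullity, nullity = 3 − 3 = 0.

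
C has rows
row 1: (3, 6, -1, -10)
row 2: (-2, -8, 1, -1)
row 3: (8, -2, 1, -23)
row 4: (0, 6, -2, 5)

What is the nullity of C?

Row reduce to echelon form.
R2 ← R2 + (2/3)·R1: [0, -4, 1/3, -23/3]
R3 ← R3 − (8/3)·R1: [0, -18, 11/3, 11/3]
R3 ← R3 − (9/2)·R2: [0, 0, 13/6, 229/6]
R4 ← R4 + (3/2)·R2: [0, 0, -3/2, -13/2]
R4 ← R4 + (9/13)·R3: [0, 0, 0, 259/13]
4 nonzero rows, so rank(C) = 4.
C has 4 columns; by rank–nullity, nullity = 4 − 4 = 0.

0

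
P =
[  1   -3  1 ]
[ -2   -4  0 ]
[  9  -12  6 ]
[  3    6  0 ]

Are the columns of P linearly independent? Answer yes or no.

no

Row reduce P to echelon form.
R2 ← R2 + (2)·R1: [0, -10, 2]
R3 ← R3 − (9)·R1: [0, 15, -3]
R4 ← R4 − (3)·R1: [0, 15, -3]
R3 ← R3 + (3/2)·R2: [0, 0, 0]
R4 ← R4 + (3/2)·R2: [0, 0, 0]
2 pivots among 3 columns.
Only 2 < 3 pivot columns, so the columns are linearly dependent.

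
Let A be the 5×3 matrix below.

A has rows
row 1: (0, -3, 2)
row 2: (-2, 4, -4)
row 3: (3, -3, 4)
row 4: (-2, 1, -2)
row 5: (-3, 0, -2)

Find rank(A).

Row reduce to echelon form.
Swap R1 ↔ R2
R3 ← R3 + (3/2)·R1: [0, 3, -2]
R4 ← R4 − R1: [0, -3, 2]
R5 ← R5 − (3/2)·R1: [0, -6, 4]
R3 ← R3 + R2: [0, 0, 0]
R4 ← R4 − R2: [0, 0, 0]
R5 ← R5 − (2)·R2: [0, 0, 0]
Echelon form has 2 nonzero rows, so rank(A) = 2.

2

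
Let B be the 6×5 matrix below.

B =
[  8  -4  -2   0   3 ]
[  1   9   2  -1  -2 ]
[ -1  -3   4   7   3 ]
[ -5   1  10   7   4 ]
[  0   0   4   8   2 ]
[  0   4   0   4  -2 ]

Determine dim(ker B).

1

Row reduce to echelon form.
R2 ← R2 − (1/8)·R1: [0, 19/2, 9/4, -1, -19/8]
R3 ← R3 + (1/8)·R1: [0, -7/2, 15/4, 7, 27/8]
R4 ← R4 + (5/8)·R1: [0, -3/2, 35/4, 7, 47/8]
R3 ← R3 + (7/19)·R2: [0, 0, 87/19, 126/19, 5/2]
R4 ← R4 + (3/19)·R2: [0, 0, 173/19, 130/19, 11/2]
R6 ← R6 − (8/19)·R2: [0, 0, -18/19, 84/19, -1]
R4 ← R4 − (173/87)·R3: [0, 0, 0, -184/29, 46/87]
R5 ← R5 − (76/87)·R3: [0, 0, 0, 64/29, -16/87]
R6 ← R6 + (6/29)·R3: [0, 0, 0, 168/29, -14/29]
R5 ← R5 + (8/23)·R4: [0, 0, 0, 0, 0]
R6 ← R6 + (21/23)·R4: [0, 0, 0, 0, 0]
4 nonzero rows, so rank(B) = 4.
B has 5 columns; by rank–nullity, nullity = 5 − 4 = 1.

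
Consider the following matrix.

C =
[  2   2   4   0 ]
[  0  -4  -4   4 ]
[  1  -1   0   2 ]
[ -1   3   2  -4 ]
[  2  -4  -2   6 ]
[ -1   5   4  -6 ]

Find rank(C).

Row reduce to echelon form.
R3 ← R3 − (1/2)·R1: [0, -2, -2, 2]
R4 ← R4 + (1/2)·R1: [0, 4, 4, -4]
R5 ← R5 − R1: [0, -6, -6, 6]
R6 ← R6 + (1/2)·R1: [0, 6, 6, -6]
R3 ← R3 − (1/2)·R2: [0, 0, 0, 0]
R4 ← R4 + R2: [0, 0, 0, 0]
R5 ← R5 − (3/2)·R2: [0, 0, 0, 0]
R6 ← R6 + (3/2)·R2: [0, 0, 0, 0]
Echelon form has 2 nonzero rows, so rank(C) = 2.

2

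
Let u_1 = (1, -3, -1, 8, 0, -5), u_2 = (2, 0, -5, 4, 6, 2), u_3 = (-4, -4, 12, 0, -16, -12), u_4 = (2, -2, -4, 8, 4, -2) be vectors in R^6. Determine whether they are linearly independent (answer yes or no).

Form the matrix with these vectors as rows and row reduce.
R2 ← R2 − (2)·R1: [0, 6, -3, -12, 6, 12]
R3 ← R3 + (4)·R1: [0, -16, 8, 32, -16, -32]
R4 ← R4 − (2)·R1: [0, 4, -2, -8, 4, 8]
R3 ← R3 + (8/3)·R2: [0, 0, 0, 0, 0, 0]
R4 ← R4 − (2/3)·R2: [0, 0, 0, 0, 0, 0]
2 nonzero rows, so the 4 vectors span a space of dimension 2.
Since 2 < 4, the vectors are linearly dependent.

no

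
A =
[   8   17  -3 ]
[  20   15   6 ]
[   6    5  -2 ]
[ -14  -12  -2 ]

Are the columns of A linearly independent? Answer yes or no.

yes

Row reduce A to echelon form.
R2 ← R2 − (5/2)·R1: [0, -55/2, 27/2]
R3 ← R3 − (3/4)·R1: [0, -31/4, 1/4]
R4 ← R4 + (7/4)·R1: [0, 71/4, -29/4]
R3 ← R3 − (31/110)·R2: [0, 0, -391/110]
R4 ← R4 + (71/110)·R2: [0, 0, 161/110]
R4 ← R4 + (7/17)·R3: [0, 0, 0]
3 pivots among 3 columns.
Every column is a pivot column, so the columns are linearly independent.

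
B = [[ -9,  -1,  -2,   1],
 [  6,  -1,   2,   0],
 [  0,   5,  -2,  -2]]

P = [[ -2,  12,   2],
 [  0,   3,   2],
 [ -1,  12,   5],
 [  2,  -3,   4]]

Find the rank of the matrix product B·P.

2

First compute BP:
[[ 22, -138, -26],
 [-14,  93,  20],
 [ -2,  -3,  -8]]
Now row reduce the product.
R2 ← R2 + (7/11)·R1: [0, 57/11, 38/11]
R3 ← R3 + (1/11)·R1: [0, -171/11, -114/11]
R3 ← R3 + (3)·R2: [0, 0, 0]
2 nonzero rows, so rank(BP) = 2.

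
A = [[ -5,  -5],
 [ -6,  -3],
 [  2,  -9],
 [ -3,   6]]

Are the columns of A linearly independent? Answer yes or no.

Row reduce A to echelon form.
R2 ← R2 − (6/5)·R1: [0, 3]
R3 ← R3 + (2/5)·R1: [0, -11]
R4 ← R4 − (3/5)·R1: [0, 9]
R3 ← R3 + (11/3)·R2: [0, 0]
R4 ← R4 − (3)·R2: [0, 0]
2 pivots among 2 columns.
Every column is a pivot column, so the columns are linearly independent.

yes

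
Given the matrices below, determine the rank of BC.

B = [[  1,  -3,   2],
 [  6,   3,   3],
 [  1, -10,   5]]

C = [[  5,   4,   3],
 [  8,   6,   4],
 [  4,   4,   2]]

2

First compute BC:
[[-11,  -6,  -5],
 [ 66,  54,  36],
 [-55, -36, -27]]
Now row reduce the product.
R2 ← R2 + (6)·R1: [0, 18, 6]
R3 ← R3 − (5)·R1: [0, -6, -2]
R3 ← R3 + (1/3)·R2: [0, 0, 0]
2 nonzero rows, so rank(BC) = 2.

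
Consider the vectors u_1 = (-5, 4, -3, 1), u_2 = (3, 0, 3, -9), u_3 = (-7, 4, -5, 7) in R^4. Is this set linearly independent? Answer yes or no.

Form the matrix with these vectors as rows and row reduce.
R2 ← R2 + (3/5)·R1: [0, 12/5, 6/5, -42/5]
R3 ← R3 − (7/5)·R1: [0, -8/5, -4/5, 28/5]
R3 ← R3 + (2/3)·R2: [0, 0, 0, 0]
2 nonzero rows, so the 3 vectors span a space of dimension 2.
Since 2 < 3, the vectors are linearly dependent.

no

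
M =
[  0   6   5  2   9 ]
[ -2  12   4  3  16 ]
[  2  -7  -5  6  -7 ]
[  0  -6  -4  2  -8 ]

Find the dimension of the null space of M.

1

Row reduce to echelon form.
Swap R1 ↔ R2
R3 ← R3 + R1: [0, 5, -1, 9, 9]
R3 ← R3 − (5/6)·R2: [0, 0, -31/6, 22/3, 3/2]
R4 ← R4 + R2: [0, 0, 1, 4, 1]
R4 ← R4 + (6/31)·R3: [0, 0, 0, 168/31, 40/31]
4 nonzero rows, so rank(M) = 4.
M has 5 columns; by rank–nullity, nullity = 5 − 4 = 1.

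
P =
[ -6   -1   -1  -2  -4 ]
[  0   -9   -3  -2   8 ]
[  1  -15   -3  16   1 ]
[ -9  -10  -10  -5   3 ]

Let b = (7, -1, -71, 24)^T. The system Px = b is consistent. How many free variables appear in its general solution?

Row reduce the augmented matrix [P | b].
R3 ← R3 + (1/6)·R1: [0, -91/6, -19/6, 47/3, 1/3, -419/6]
R4 ← R4 − (3/2)·R1: [0, -17/2, -17/2, -2, 9, 27/2]
R3 ← R3 − (91/54)·R2: [0, 0, 17/9, 514/27, -355/27, -1840/27]
R4 ← R4 − (17/18)·R2: [0, 0, -17/3, -1/9, 13/9, 130/9]
R4 ← R4 + (3)·R3: [0, 0, 0, 57, -38, -190]
The echelon form has 4 nonzero rows, and every pivot lies in the first 5 columns, so rank(P) = rank([P|b]) = 4.
The system is consistent.
Free variables = (unknowns) − (rank) = 5 − 4 = 1.

1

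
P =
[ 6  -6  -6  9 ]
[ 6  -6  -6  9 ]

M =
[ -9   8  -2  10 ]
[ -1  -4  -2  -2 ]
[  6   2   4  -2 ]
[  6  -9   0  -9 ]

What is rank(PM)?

First compute PM:
[[-30, -21, -24,   3],
 [-30, -21, -24,   3]]
Now row reduce the product.
R2 ← R2 − R1: [0, 0, 0, 0]
1 nonzero row, so rank(PM) = 1.

1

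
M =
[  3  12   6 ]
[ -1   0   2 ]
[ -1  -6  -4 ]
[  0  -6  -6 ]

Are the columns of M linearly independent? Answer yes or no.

Row reduce M to echelon form.
R2 ← R2 + (1/3)·R1: [0, 4, 4]
R3 ← R3 + (1/3)·R1: [0, -2, -2]
R3 ← R3 + (1/2)·R2: [0, 0, 0]
R4 ← R4 + (3/2)·R2: [0, 0, 0]
2 pivots among 3 columns.
Only 2 < 3 pivot columns, so the columns are linearly dependent.

no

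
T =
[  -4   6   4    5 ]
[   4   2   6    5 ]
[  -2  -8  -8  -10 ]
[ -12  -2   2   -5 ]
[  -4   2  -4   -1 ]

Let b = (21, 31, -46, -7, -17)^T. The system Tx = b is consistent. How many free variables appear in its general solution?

Row reduce the augmented matrix [T | b].
R2 ← R2 + R1: [0, 8, 10, 10, 52]
R3 ← R3 − (1/2)·R1: [0, -11, -10, -25/2, -113/2]
R4 ← R4 − (3)·R1: [0, -20, -10, -20, -70]
R5 ← R5 − R1: [0, -4, -8, -6, -38]
R3 ← R3 + (11/8)·R2: [0, 0, 15/4, 5/4, 15]
R4 ← R4 + (5/2)·R2: [0, 0, 15, 5, 60]
R5 ← R5 + (1/2)·R2: [0, 0, -3, -1, -12]
R4 ← R4 − (4)·R3: [0, 0, 0, 0, 0]
R5 ← R5 + (4/5)·R3: [0, 0, 0, 0, 0]
The echelon form has 3 nonzero rows, and every pivot lies in the first 4 columns, so rank(T) = rank([T|b]) = 3.
The system is consistent.
Free variables = (unknowns) − (rank) = 4 − 3 = 1.

1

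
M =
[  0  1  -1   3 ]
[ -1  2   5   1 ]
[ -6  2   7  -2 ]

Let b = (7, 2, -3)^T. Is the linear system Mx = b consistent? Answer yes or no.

yes

Row reduce the augmented matrix [M | b].
Swap R1 ↔ R2
R3 ← R3 − (6)·R1: [0, -10, -23, -8, -15]
R3 ← R3 + (10)·R2: [0, 0, -33, 22, 55]
The echelon form has 3 nonzero rows, and every pivot lies in the first 4 columns, so rank(M) = rank([M|b]) = 3.
The system is consistent.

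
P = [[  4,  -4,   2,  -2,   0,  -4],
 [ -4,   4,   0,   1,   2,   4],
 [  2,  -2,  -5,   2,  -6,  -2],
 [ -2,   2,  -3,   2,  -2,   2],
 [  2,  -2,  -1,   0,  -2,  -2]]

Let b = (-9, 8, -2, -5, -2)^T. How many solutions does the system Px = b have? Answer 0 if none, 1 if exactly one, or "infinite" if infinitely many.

Row reduce the augmented matrix [P | b].
R2 ← R2 + R1: [0, 0, 2, -1, 2, 0, -1]
R3 ← R3 − (1/2)·R1: [0, 0, -6, 3, -6, 0, 5/2]
R4 ← R4 + (1/2)·R1: [0, 0, -2, 1, -2, 0, -19/2]
R5 ← R5 − (1/2)·R1: [0, 0, -2, 1, -2, 0, 5/2]
R3 ← R3 + (3)·R2: [0, 0, 0, 0, 0, 0, -1/2]
R4 ← R4 + R2: [0, 0, 0, 0, 0, 0, -21/2]
R5 ← R5 + R2: [0, 0, 0, 0, 0, 0, 3/2]
R4 ← R4 − (21)·R3: [0, 0, 0, 0, 0, 0, 0]
R5 ← R5 + (3)·R3: [0, 0, 0, 0, 0, 0, 0]
The echelon form has 3 nonzero rows; the last pivot sits in the augmented column, so rank(P) = 2 but rank([P|b]) = 3.
Since the ranks differ, the system is inconsistent.
It has no solutions.

0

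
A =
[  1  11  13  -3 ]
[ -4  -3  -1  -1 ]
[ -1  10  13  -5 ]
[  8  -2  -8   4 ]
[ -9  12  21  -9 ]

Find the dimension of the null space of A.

1

Row reduce to echelon form.
R2 ← R2 + (4)·R1: [0, 41, 51, -13]
R3 ← R3 + R1: [0, 21, 26, -8]
R4 ← R4 − (8)·R1: [0, -90, -112, 28]
R5 ← R5 + (9)·R1: [0, 111, 138, -36]
R3 ← R3 − (21/41)·R2: [0, 0, -5/41, -55/41]
R4 ← R4 + (90/41)·R2: [0, 0, -2/41, -22/41]
R5 ← R5 − (111/41)·R2: [0, 0, -3/41, -33/41]
R4 ← R4 − (2/5)·R3: [0, 0, 0, 0]
R5 ← R5 − (3/5)·R3: [0, 0, 0, 0]
3 nonzero rows, so rank(A) = 3.
A has 4 columns; by rank–nullity, nullity = 4 − 3 = 1.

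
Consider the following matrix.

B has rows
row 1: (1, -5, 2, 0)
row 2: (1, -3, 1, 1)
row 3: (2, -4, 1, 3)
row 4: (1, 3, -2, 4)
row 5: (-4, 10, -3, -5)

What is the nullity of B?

Row reduce to echelon form.
R2 ← R2 − R1: [0, 2, -1, 1]
R3 ← R3 − (2)·R1: [0, 6, -3, 3]
R4 ← R4 − R1: [0, 8, -4, 4]
R5 ← R5 + (4)·R1: [0, -10, 5, -5]
R3 ← R3 − (3)·R2: [0, 0, 0, 0]
R4 ← R4 − (4)·R2: [0, 0, 0, 0]
R5 ← R5 + (5)·R2: [0, 0, 0, 0]
2 nonzero rows, so rank(B) = 2.
B has 4 columns; by rank–nullity, nullity = 4 − 2 = 2.

2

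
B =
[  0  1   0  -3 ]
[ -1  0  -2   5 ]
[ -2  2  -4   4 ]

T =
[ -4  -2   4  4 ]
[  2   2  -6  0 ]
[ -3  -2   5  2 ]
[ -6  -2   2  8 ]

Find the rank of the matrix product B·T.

First compute BT:
[[ 20,   8, -12, -24],
 [-20,  -4,  -4,  32],
 [  0,   8, -32,  16]]
Now row reduce the product.
R2 ← R2 + R1: [0, 4, -16, 8]
R3 ← R3 − (2)·R2: [0, 0, 0, 0]
2 nonzero rows, so rank(BT) = 2.

2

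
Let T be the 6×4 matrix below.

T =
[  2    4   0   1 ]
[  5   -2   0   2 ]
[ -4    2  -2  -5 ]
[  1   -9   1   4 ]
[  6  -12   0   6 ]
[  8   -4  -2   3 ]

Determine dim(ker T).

0

Row reduce to echelon form.
R2 ← R2 − (5/2)·R1: [0, -12, 0, -1/2]
R3 ← R3 + (2)·R1: [0, 10, -2, -3]
R4 ← R4 − (1/2)·R1: [0, -11, 1, 7/2]
R5 ← R5 − (3)·R1: [0, -24, 0, 3]
R6 ← R6 − (4)·R1: [0, -20, -2, -1]
R3 ← R3 + (5/6)·R2: [0, 0, -2, -41/12]
R4 ← R4 − (11/12)·R2: [0, 0, 1, 95/24]
R5 ← R5 − (2)·R2: [0, 0, 0, 4]
R6 ← R6 − (5/3)·R2: [0, 0, -2, -1/6]
R4 ← R4 + (1/2)·R3: [0, 0, 0, 9/4]
R6 ← R6 − R3: [0, 0, 0, 13/4]
R5 ← R5 − (16/9)·R4: [0, 0, 0, 0]
R6 ← R6 − (13/9)·R4: [0, 0, 0, 0]
4 nonzero rows, so rank(T) = 4.
T has 4 columns; by rank–nullity, nullity = 4 − 4 = 0.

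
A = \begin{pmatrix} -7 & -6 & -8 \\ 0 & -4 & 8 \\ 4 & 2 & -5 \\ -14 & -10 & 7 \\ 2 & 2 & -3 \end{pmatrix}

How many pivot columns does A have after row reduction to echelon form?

Row reduce to echelon form.
R3 ← R3 + (4/7)·R1: [0, -10/7, -67/7]
R4 ← R4 − (2)·R1: [0, 2, 23]
R5 ← R5 + (2/7)·R1: [0, 2/7, -37/7]
R3 ← R3 − (5/14)·R2: [0, 0, -87/7]
R4 ← R4 + (1/2)·R2: [0, 0, 27]
R5 ← R5 + (1/14)·R2: [0, 0, -33/7]
R4 ← R4 + (63/29)·R3: [0, 0, 0]
R5 ← R5 − (11/29)·R3: [0, 0, 0]
Echelon form has 3 nonzero rows, so rank(A) = 3.
Each nonzero row contributes one pivot column: 3 pivot columns.

3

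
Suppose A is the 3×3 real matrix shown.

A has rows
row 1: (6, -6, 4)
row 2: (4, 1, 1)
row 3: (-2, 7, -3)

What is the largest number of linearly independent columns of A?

2

Row reduce to echelon form.
R2 ← R2 − (2/3)·R1: [0, 5, -5/3]
R3 ← R3 + (1/3)·R1: [0, 5, -5/3]
R3 ← R3 − R2: [0, 0, 0]
Echelon form has 2 nonzero rows, so rank(A) = 2.
The rank gives the maximum number of linearly independent columns: 2.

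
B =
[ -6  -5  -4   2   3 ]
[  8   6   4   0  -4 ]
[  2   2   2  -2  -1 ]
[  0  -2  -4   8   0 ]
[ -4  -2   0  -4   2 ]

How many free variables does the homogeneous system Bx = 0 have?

3

Row reduce to echelon form.
R2 ← R2 + (4/3)·R1: [0, -2/3, -4/3, 8/3, 0]
R3 ← R3 + (1/3)·R1: [0, 1/3, 2/3, -4/3, 0]
R5 ← R5 − (2/3)·R1: [0, 4/3, 8/3, -16/3, 0]
R3 ← R3 + (1/2)·R2: [0, 0, 0, 0, 0]
R4 ← R4 − (3)·R2: [0, 0, 0, 0, 0]
R5 ← R5 + (2)·R2: [0, 0, 0, 0, 0]
2 nonzero rows, so rank(B) = 2.
B has 5 columns; by rank–nullity, nullity = 5 − 2 = 3.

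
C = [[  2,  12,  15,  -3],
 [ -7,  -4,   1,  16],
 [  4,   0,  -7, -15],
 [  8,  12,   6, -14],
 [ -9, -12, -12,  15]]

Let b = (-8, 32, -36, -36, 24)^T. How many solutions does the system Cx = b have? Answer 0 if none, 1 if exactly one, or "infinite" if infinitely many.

1

Row reduce the augmented matrix [C | b].
R2 ← R2 + (7/2)·R1: [0, 38, 107/2, 11/2, 4]
R3 ← R3 − (2)·R1: [0, -24, -37, -9, -20]
R4 ← R4 − (4)·R1: [0, -36, -54, -2, -4]
R5 ← R5 + (9/2)·R1: [0, 42, 111/2, 3/2, -12]
R3 ← R3 + (12/19)·R2: [0, 0, -61/19, -105/19, -332/19]
R4 ← R4 + (18/19)·R2: [0, 0, -63/19, 61/19, -4/19]
R5 ← R5 − (21/19)·R2: [0, 0, -69/19, -87/19, -312/19]
R4 ← R4 − (63/61)·R3: [0, 0, 0, 544/61, 1088/61]
R5 ← R5 − (69/61)·R3: [0, 0, 0, 102/61, 204/61]
R5 ← R5 − (3/16)·R4: [0, 0, 0, 0, 0]
The echelon form has 4 nonzero rows, and every pivot lies in the first 4 columns, so rank(C) = rank([C|b]) = 4.
The system is consistent.
rank = 4 = number of unknowns, so the solution is unique.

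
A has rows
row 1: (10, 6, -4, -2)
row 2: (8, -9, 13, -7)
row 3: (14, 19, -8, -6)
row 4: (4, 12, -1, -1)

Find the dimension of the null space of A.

0

Row reduce to echelon form.
R2 ← R2 − (4/5)·R1: [0, -69/5, 81/5, -27/5]
R3 ← R3 − (7/5)·R1: [0, 53/5, -12/5, -16/5]
R4 ← R4 − (2/5)·R1: [0, 48/5, 3/5, -1/5]
R3 ← R3 + (53/69)·R2: [0, 0, 231/23, -169/23]
R4 ← R4 + (16/23)·R2: [0, 0, 273/23, -91/23]
R4 ← R4 − (13/11)·R3: [0, 0, 0, 52/11]
4 nonzero rows, so rank(A) = 4.
A has 4 columns; by rank–nullity, nullity = 4 − 4 = 0.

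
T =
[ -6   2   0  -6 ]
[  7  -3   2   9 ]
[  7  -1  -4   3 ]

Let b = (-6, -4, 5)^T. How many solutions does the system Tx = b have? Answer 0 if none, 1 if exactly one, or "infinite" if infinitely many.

Row reduce the augmented matrix [T | b].
R2 ← R2 + (7/6)·R1: [0, -2/3, 2, 2, -11]
R3 ← R3 + (7/6)·R1: [0, 4/3, -4, -4, -2]
R3 ← R3 + (2)·R2: [0, 0, 0, 0, -24]
The echelon form has 3 nonzero rows; the last pivot sits in the augmented column, so rank(T) = 2 but rank([T|b]) = 3.
Since the ranks differ, the system is inconsistent.
It has no solutions.

0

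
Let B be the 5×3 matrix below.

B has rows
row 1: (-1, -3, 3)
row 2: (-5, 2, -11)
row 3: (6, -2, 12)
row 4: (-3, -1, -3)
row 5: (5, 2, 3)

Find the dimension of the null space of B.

0

Row reduce to echelon form.
R2 ← R2 − (5)·R1: [0, 17, -26]
R3 ← R3 + (6)·R1: [0, -20, 30]
R4 ← R4 − (3)·R1: [0, 8, -12]
R5 ← R5 + (5)·R1: [0, -13, 18]
R3 ← R3 + (20/17)·R2: [0, 0, -10/17]
R4 ← R4 − (8/17)·R2: [0, 0, 4/17]
R5 ← R5 + (13/17)·R2: [0, 0, -32/17]
R4 ← R4 + (2/5)·R3: [0, 0, 0]
R5 ← R5 − (16/5)·R3: [0, 0, 0]
3 nonzero rows, so rank(B) = 3.
B has 3 columns; by rank–nullity, nullity = 3 − 3 = 0.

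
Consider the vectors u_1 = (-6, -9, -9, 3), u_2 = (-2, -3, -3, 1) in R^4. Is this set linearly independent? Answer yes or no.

Form the matrix with these vectors as rows and row reduce.
R2 ← R2 − (1/3)·R1: [0, 0, 0, 0]
1 nonzero row, so the 2 vectors span a space of dimension 1.
Since 1 < 2, the vectors are linearly dependent.

no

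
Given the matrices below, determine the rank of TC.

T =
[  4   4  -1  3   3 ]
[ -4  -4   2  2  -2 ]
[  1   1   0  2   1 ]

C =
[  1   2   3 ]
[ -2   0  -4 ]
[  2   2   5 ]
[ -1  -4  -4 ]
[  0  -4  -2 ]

2

First compute TC:
[[ -9, -18, -27],
 [  6,  -4,  10],
 [ -3, -10, -11]]
Now row reduce the product.
R2 ← R2 + (2/3)·R1: [0, -16, -8]
R3 ← R3 − (1/3)·R1: [0, -4, -2]
R3 ← R3 − (1/4)·R2: [0, 0, 0]
2 nonzero rows, so rank(TC) = 2.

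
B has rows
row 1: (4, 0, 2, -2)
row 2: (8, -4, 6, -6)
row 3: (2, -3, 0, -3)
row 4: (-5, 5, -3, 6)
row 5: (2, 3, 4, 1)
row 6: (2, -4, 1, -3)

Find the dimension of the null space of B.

Row reduce to echelon form.
R2 ← R2 − (2)·R1: [0, -4, 2, -2]
R3 ← R3 − (1/2)·R1: [0, -3, -1, -2]
R4 ← R4 + (5/4)·R1: [0, 5, -1/2, 7/2]
R5 ← R5 − (1/2)·R1: [0, 3, 3, 2]
R6 ← R6 − (1/2)·R1: [0, -4, 0, -2]
R3 ← R3 − (3/4)·R2: [0, 0, -5/2, -1/2]
R4 ← R4 + (5/4)·R2: [0, 0, 2, 1]
R5 ← R5 + (3/4)·R2: [0, 0, 9/2, 1/2]
R6 ← R6 − R2: [0, 0, -2, 0]
R4 ← R4 + (4/5)·R3: [0, 0, 0, 3/5]
R5 ← R5 + (9/5)·R3: [0, 0, 0, -2/5]
R6 ← R6 − (4/5)·R3: [0, 0, 0, 2/5]
R5 ← R5 + (2/3)·R4: [0, 0, 0, 0]
R6 ← R6 − (2/3)·R4: [0, 0, 0, 0]
4 nonzero rows, so rank(B) = 4.
B has 4 columns; by rank–nullity, nullity = 4 − 4 = 0.

0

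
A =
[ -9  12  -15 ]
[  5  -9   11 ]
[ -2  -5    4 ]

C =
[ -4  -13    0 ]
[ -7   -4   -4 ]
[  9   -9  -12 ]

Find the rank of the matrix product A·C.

3

First compute AC:
[[-183, 204, 132],
 [142, -128, -96],
 [ 79,  10, -28]]
Now row reduce the product.
R2 ← R2 + (142/183)·R1: [0, 1848/61, 392/61]
R3 ← R3 + (79/183)·R1: [0, 5982/61, 1768/61]
R3 ← R3 − (997/308)·R2: [0, 0, 90/11]
3 nonzero rows, so rank(AC) = 3.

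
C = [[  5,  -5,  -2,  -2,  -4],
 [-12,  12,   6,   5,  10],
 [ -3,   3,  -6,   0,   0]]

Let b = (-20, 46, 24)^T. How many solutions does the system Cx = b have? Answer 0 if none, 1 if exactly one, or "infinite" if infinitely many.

Row reduce the augmented matrix [C | b].
R2 ← R2 + (12/5)·R1: [0, 0, 6/5, 1/5, 2/5, -2]
R3 ← R3 + (3/5)·R1: [0, 0, -36/5, -6/5, -12/5, 12]
R3 ← R3 + (6)·R2: [0, 0, 0, 0, 0, 0]
The echelon form has 2 nonzero rows, and every pivot lies in the first 5 columns, so rank(C) = rank([C|b]) = 2.
The system is consistent.
rank = 2 < 5 unknowns, so there are infinitely many solutions.

infinite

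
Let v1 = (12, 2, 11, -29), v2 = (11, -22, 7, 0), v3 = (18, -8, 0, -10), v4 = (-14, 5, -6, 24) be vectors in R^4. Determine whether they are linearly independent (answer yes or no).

Form the matrix with these vectors as rows and row reduce.
R2 ← R2 − (11/12)·R1: [0, -143/6, -37/12, 319/12]
R3 ← R3 − (3/2)·R1: [0, -11, -33/2, 67/2]
R4 ← R4 + (7/6)·R1: [0, 22/3, 41/6, -59/6]
R3 ← R3 − (6/13)·R2: [0, 0, -196/13, 276/13]
R4 ← R4 + (4/13)·R2: [0, 0, 153/26, -43/26]
R4 ← R4 + (153/392)·R3: [0, 0, 0, 325/49]
4 nonzero rows, so the 4 vectors span a space of dimension 4.
Since 4 = 4, the vectors are linearly independent.

yes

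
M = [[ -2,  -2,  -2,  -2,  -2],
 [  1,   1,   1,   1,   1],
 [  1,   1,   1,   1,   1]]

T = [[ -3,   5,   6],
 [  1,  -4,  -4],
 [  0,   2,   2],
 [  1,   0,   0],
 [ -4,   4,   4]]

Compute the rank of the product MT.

1

First compute MT:
[[ 10, -14, -16],
 [ -5,   7,   8],
 [ -5,   7,   8]]
Now row reduce the product.
R2 ← R2 + (1/2)·R1: [0, 0, 0]
R3 ← R3 + (1/2)·R1: [0, 0, 0]
1 nonzero row, so rank(MT) = 1.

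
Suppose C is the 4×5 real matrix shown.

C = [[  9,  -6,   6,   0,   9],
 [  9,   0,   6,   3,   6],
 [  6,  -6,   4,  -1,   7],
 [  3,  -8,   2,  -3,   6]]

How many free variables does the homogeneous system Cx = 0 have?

Row reduce to echelon form.
R2 ← R2 − R1: [0, 6, 0, 3, -3]
R3 ← R3 − (2/3)·R1: [0, -2, 0, -1, 1]
R4 ← R4 − (1/3)·R1: [0, -6, 0, -3, 3]
R3 ← R3 + (1/3)·R2: [0, 0, 0, 0, 0]
R4 ← R4 + R2: [0, 0, 0, 0, 0]
2 nonzero rows, so rank(C) = 2.
C has 5 columns; by rank–nullity, nullity = 5 − 2 = 3.

3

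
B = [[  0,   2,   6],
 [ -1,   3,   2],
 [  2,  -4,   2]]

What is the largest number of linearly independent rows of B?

Row reduce to echelon form.
Swap R1 ↔ R2
R3 ← R3 + (2)·R1: [0, 2, 6]
R3 ← R3 − R2: [0, 0, 0]
Echelon form has 2 nonzero rows, so rank(B) = 2.
The rank gives the maximum number of linearly independent rows: 2.

2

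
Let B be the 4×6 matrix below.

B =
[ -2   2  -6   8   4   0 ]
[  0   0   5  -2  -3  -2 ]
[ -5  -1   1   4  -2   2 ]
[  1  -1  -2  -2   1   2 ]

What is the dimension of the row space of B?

3

Row reduce to echelon form.
R3 ← R3 − (5/2)·R1: [0, -6, 16, -16, -12, 2]
R4 ← R4 + (1/2)·R1: [0, 0, -5, 2, 3, 2]
Swap R2 ↔ R3
R4 ← R4 + R3: [0, 0, 0, 0, 0, 0]
Echelon form has 3 nonzero rows, so rank(B) = 3.
The row space has dimension equal to the rank: 3.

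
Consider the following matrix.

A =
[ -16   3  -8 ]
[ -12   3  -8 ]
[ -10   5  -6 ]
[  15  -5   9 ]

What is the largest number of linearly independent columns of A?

Row reduce to echelon form.
R2 ← R2 − (3/4)·R1: [0, 3/4, -2]
R3 ← R3 − (5/8)·R1: [0, 25/8, -1]
R4 ← R4 + (15/16)·R1: [0, -35/16, 3/2]
R3 ← R3 − (25/6)·R2: [0, 0, 22/3]
R4 ← R4 + (35/12)·R2: [0, 0, -13/3]
R4 ← R4 + (13/22)·R3: [0, 0, 0]
Echelon form has 3 nonzero rows, so rank(A) = 3.
The rank gives the maximum number of linearly independent columns: 3.

3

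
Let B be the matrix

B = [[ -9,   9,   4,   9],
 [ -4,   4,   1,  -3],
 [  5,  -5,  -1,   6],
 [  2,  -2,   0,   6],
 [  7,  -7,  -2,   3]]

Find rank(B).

2

Row reduce to echelon form.
R2 ← R2 − (4/9)·R1: [0, 0, -7/9, -7]
R3 ← R3 + (5/9)·R1: [0, 0, 11/9, 11]
R4 ← R4 + (2/9)·R1: [0, 0, 8/9, 8]
R5 ← R5 + (7/9)·R1: [0, 0, 10/9, 10]
R3 ← R3 + (11/7)·R2: [0, 0, 0, 0]
R4 ← R4 + (8/7)·R2: [0, 0, 0, 0]
R5 ← R5 + (10/7)·R2: [0, 0, 0, 0]
Echelon form has 2 nonzero rows, so rank(B) = 2.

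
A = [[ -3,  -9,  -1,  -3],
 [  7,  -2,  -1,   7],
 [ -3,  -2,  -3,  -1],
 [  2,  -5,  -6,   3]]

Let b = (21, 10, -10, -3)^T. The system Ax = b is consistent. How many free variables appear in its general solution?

Row reduce the augmented matrix [A | b].
R2 ← R2 + (7/3)·R1: [0, -23, -10/3, 0, 59]
R3 ← R3 − R1: [0, 7, -2, 2, -31]
R4 ← R4 + (2/3)·R1: [0, -11, -20/3, 1, 11]
R3 ← R3 + (7/23)·R2: [0, 0, -208/69, 2, -300/23]
R4 ← R4 − (11/23)·R2: [0, 0, -350/69, 1, -396/23]
R4 ← R4 − (175/104)·R3: [0, 0, 0, -123/52, 123/26]
The echelon form has 4 nonzero rows, and every pivot lies in the first 4 columns, so rank(A) = rank([A|b]) = 4.
The system is consistent.
Free variables = (unknowns) − (rank) = 4 − 4 = 0.

0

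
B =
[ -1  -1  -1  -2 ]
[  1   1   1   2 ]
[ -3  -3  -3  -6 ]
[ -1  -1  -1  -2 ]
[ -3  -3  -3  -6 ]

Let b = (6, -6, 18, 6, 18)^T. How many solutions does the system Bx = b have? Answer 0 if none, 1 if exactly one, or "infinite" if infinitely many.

Row reduce the augmented matrix [B | b].
R2 ← R2 + R1: [0, 0, 0, 0, 0]
R3 ← R3 − (3)·R1: [0, 0, 0, 0, 0]
R4 ← R4 − R1: [0, 0, 0, 0, 0]
R5 ← R5 − (3)·R1: [0, 0, 0, 0, 0]
The echelon form has 1 nonzero rows, and every pivot lies in the first 4 columns, so rank(B) = rank([B|b]) = 1.
The system is consistent.
rank = 1 < 4 unknowns, so there are infinitely many solutions.

infinite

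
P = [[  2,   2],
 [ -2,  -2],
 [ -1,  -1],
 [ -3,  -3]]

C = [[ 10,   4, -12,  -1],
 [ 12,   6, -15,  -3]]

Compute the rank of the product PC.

1

First compute PC:
[[ 44,  20, -54,  -8],
 [-44, -20,  54,   8],
 [-22, -10,  27,   4],
 [-66, -30,  81,  12]]
Now row reduce the product.
R2 ← R2 + R1: [0, 0, 0, 0]
R3 ← R3 + (1/2)·R1: [0, 0, 0, 0]
R4 ← R4 + (3/2)·R1: [0, 0, 0, 0]
1 nonzero row, so rank(PC) = 1.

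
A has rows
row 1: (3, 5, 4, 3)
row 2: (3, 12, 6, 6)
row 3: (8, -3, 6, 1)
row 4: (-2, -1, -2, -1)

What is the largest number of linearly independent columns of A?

2

Row reduce to echelon form.
R2 ← R2 − R1: [0, 7, 2, 3]
R3 ← R3 − (8/3)·R1: [0, -49/3, -14/3, -7]
R4 ← R4 + (2/3)·R1: [0, 7/3, 2/3, 1]
R3 ← R3 + (7/3)·R2: [0, 0, 0, 0]
R4 ← R4 − (1/3)·R2: [0, 0, 0, 0]
Echelon form has 2 nonzero rows, so rank(A) = 2.
The rank gives the maximum number of linearly independent columns: 2.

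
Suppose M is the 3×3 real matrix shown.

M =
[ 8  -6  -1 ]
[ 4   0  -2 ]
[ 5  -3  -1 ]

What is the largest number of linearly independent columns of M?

2

Row reduce to echelon form.
R2 ← R2 − (1/2)·R1: [0, 3, -3/2]
R3 ← R3 − (5/8)·R1: [0, 3/4, -3/8]
R3 ← R3 − (1/4)·R2: [0, 0, 0]
Echelon form has 2 nonzero rows, so rank(M) = 2.
The rank gives the maximum number of linearly independent columns: 2.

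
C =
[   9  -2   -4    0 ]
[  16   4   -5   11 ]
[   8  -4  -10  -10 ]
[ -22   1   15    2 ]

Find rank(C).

Row reduce to echelon form.
R2 ← R2 − (16/9)·R1: [0, 68/9, 19/9, 11]
R3 ← R3 − (8/9)·R1: [0, -20/9, -58/9, -10]
R4 ← R4 + (22/9)·R1: [0, -35/9, 47/9, 2]
R3 ← R3 + (5/17)·R2: [0, 0, -99/17, -115/17]
R4 ← R4 + (35/68)·R2: [0, 0, 429/68, 521/68]
R4 ← R4 + (13/12)·R3: [0, 0, 0, 1/3]
Echelon form has 4 nonzero rows, so rank(C) = 4.

4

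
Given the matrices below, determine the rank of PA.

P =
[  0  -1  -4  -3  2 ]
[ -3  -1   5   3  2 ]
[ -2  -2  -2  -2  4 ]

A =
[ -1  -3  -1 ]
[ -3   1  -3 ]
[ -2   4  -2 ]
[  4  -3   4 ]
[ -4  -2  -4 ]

2

First compute PA:
[[ -9, -12,  -9],
 [  0,  15,   0],
 [-12,  -6, -12]]
Now row reduce the product.
R3 ← R3 − (4/3)·R1: [0, 10, 0]
R3 ← R3 − (2/3)·R2: [0, 0, 0]
2 nonzero rows, so rank(PA) = 2.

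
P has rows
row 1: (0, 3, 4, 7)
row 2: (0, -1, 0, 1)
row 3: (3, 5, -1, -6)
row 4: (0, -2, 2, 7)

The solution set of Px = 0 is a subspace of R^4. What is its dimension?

1

Row reduce to echelon form.
Swap R1 ↔ R3
R3 ← R3 + (3)·R2: [0, 0, 4, 10]
R4 ← R4 − (2)·R2: [0, 0, 2, 5]
R4 ← R4 − (1/2)·R3: [0, 0, 0, 0]
3 nonzero rows, so rank(P) = 3.
P has 4 columns; by rank–nullity, nullity = 4 − 3 = 1.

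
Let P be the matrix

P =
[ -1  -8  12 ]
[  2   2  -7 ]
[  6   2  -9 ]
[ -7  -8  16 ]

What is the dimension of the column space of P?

3

Row reduce to echelon form.
R2 ← R2 + (2)·R1: [0, -14, 17]
R3 ← R3 + (6)·R1: [0, -46, 63]
R4 ← R4 − (7)·R1: [0, 48, -68]
R3 ← R3 − (23/7)·R2: [0, 0, 50/7]
R4 ← R4 + (24/7)·R2: [0, 0, -68/7]
R4 ← R4 + (34/25)·R3: [0, 0, 0]
Echelon form has 3 nonzero rows, so rank(P) = 3.
The column space has dimension equal to the rank: 3.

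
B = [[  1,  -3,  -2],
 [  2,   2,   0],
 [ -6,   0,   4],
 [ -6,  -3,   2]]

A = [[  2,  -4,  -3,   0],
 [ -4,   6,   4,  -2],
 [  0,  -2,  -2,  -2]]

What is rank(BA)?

First compute BA:
[[ 14, -18, -11,  10],
 [ -4,   4,   2,  -4],
 [-12,  16,  10,  -8],
 [  0,   2,   2,   2]]
Now row reduce the product.
R2 ← R2 + (2/7)·R1: [0, -8/7, -8/7, -8/7]
R3 ← R3 + (6/7)·R1: [0, 4/7, 4/7, 4/7]
R3 ← R3 + (1/2)·R2: [0, 0, 0, 0]
R4 ← R4 + (7/4)·R2: [0, 0, 0, 0]
2 nonzero rows, so rank(BA) = 2.

2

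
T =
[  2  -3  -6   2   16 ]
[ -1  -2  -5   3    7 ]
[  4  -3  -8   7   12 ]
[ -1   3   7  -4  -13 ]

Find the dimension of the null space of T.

2

Row reduce to echelon form.
R2 ← R2 + (1/2)·R1: [0, -7/2, -8, 4, 15]
R3 ← R3 − (2)·R1: [0, 3, 4, 3, -20]
R4 ← R4 + (1/2)·R1: [0, 3/2, 4, -3, -5]
R3 ← R3 + (6/7)·R2: [0, 0, -20/7, 45/7, -50/7]
R4 ← R4 + (3/7)·R2: [0, 0, 4/7, -9/7, 10/7]
R4 ← R4 + (1/5)·R3: [0, 0, 0, 0, 0]
3 nonzero rows, so rank(T) = 3.
T has 5 columns; by rank–nullity, nullity = 5 − 3 = 2.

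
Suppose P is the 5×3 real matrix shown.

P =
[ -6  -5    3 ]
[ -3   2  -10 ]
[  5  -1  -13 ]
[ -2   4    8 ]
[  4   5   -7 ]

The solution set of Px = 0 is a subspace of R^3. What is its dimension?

0

Row reduce to echelon form.
R2 ← R2 − (1/2)·R1: [0, 9/2, -23/2]
R3 ← R3 + (5/6)·R1: [0, -31/6, -21/2]
R4 ← R4 − (1/3)·R1: [0, 17/3, 7]
R5 ← R5 + (2/3)·R1: [0, 5/3, -5]
R3 ← R3 + (31/27)·R2: [0, 0, -640/27]
R4 ← R4 − (34/27)·R2: [0, 0, 580/27]
R5 ← R5 − (10/27)·R2: [0, 0, -20/27]
R4 ← R4 + (29/32)·R3: [0, 0, 0]
R5 ← R5 − (1/32)·R3: [0, 0, 0]
3 nonzero rows, so rank(P) = 3.
P has 3 columns; by rank–nullity, nullity = 3 − 3 = 0.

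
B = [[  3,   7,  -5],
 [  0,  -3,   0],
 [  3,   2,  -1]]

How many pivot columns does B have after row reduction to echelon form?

3

Row reduce to echelon form.
R3 ← R3 − R1: [0, -5, 4]
R3 ← R3 − (5/3)·R2: [0, 0, 4]
Echelon form has 3 nonzero rows, so rank(B) = 3.
Each nonzero row contributes one pivot column: 3 pivot columns.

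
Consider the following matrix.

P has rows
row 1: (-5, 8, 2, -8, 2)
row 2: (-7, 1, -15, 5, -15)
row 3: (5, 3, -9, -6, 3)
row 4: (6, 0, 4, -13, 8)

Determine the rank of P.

Row reduce to echelon form.
R2 ← R2 − (7/5)·R1: [0, -51/5, -89/5, 81/5, -89/5]
R3 ← R3 + R1: [0, 11, -7, -14, 5]
R4 ← R4 + (6/5)·R1: [0, 48/5, 32/5, -113/5, 52/5]
R3 ← R3 + (55/51)·R2: [0, 0, -1336/51, 59/17, -724/51]
R4 ← R4 + (16/17)·R2: [0, 0, -176/17, -125/17, -108/17]
R4 ← R4 − (66/167)·R3: [0, 0, 0, -1457/167, -124/167]
Echelon form has 4 nonzero rows, so rank(P) = 4.

4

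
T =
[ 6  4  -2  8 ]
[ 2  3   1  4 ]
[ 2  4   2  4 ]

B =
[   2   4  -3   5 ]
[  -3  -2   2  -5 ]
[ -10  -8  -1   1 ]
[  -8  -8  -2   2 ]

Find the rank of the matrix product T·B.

3

First compute TB:
[[-44, -32, -24,  24],
 [-47, -38,  -9,   4],
 [-60, -48,  -8,   0]]
Now row reduce the product.
R2 ← R2 − (47/44)·R1: [0, -42/11, 183/11, -238/11]
R3 ← R3 − (15/11)·R1: [0, -48/11, 272/11, -360/11]
R3 ← R3 − (8/7)·R2: [0, 0, 40/7, -8]
3 nonzero rows, so rank(TB) = 3.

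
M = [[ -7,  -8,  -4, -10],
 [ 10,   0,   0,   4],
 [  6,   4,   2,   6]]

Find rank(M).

2

Row reduce to echelon form.
R2 ← R2 + (10/7)·R1: [0, -80/7, -40/7, -72/7]
R3 ← R3 + (6/7)·R1: [0, -20/7, -10/7, -18/7]
R3 ← R3 − (1/4)·R2: [0, 0, 0, 0]
Echelon form has 2 nonzero rows, so rank(M) = 2.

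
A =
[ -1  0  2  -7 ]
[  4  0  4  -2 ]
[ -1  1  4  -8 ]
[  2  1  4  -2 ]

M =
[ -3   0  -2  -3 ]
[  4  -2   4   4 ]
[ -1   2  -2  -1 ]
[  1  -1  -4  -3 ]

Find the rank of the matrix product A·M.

3

First compute AM:
[[ -6,  11,  26,  22],
 [-18,  10,  -8, -10],
 [ -5,  14,  30,  27],
 [ -8,   8,   0,   0]]
Now row reduce the product.
R2 ← R2 − (3)·R1: [0, -23, -86, -76]
R3 ← R3 − (5/6)·R1: [0, 29/6, 25/3, 26/3]
R4 ← R4 − (4/3)·R1: [0, -20/3, -104/3, -88/3]
R3 ← R3 + (29/138)·R2: [0, 0, -224/23, -168/23]
R4 ← R4 − (20/69)·R2: [0, 0, -224/23, -168/23]
R4 ← R4 − R3: [0, 0, 0, 0]
3 nonzero rows, so rank(AM) = 3.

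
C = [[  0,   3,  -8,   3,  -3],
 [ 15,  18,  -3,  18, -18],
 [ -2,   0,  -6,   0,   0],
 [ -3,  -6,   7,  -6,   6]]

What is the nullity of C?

Row reduce to echelon form.
Swap R1 ↔ R2
R3 ← R3 + (2/15)·R1: [0, 12/5, -32/5, 12/5, -12/5]
R4 ← R4 + (1/5)·R1: [0, -12/5, 32/5, -12/5, 12/5]
R3 ← R3 − (4/5)·R2: [0, 0, 0, 0, 0]
R4 ← R4 + (4/5)·R2: [0, 0, 0, 0, 0]
2 nonzero rows, so rank(C) = 2.
C has 5 columns; by rank–nullity, nullity = 5 − 2 = 3.

3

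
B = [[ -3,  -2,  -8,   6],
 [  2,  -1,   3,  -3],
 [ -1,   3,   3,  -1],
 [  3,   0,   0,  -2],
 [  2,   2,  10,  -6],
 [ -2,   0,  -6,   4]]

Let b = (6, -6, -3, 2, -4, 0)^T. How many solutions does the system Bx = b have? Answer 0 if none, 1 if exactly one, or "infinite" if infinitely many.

Row reduce the augmented matrix [B | b].
R2 ← R2 + (2/3)·R1: [0, -7/3, -7/3, 1, -2]
R3 ← R3 − (1/3)·R1: [0, 11/3, 17/3, -3, -5]
R4 ← R4 + R1: [0, -2, -8, 4, 8]
R5 ← R5 + (2/3)·R1: [0, 2/3, 14/3, -2, 0]
R6 ← R6 − (2/3)·R1: [0, 4/3, -2/3, 0, -4]
R3 ← R3 + (11/7)·R2: [0, 0, 2, -10/7, -57/7]
R4 ← R4 − (6/7)·R2: [0, 0, -6, 22/7, 68/7]
R5 ← R5 + (2/7)·R2: [0, 0, 4, -12/7, -4/7]
R6 ← R6 + (4/7)·R2: [0, 0, -2, 4/7, -36/7]
R4 ← R4 + (3)·R3: [0, 0, 0, -8/7, -103/7]
R5 ← R5 − (2)·R3: [0, 0, 0, 8/7, 110/7]
R6 ← R6 + R3: [0, 0, 0, -6/7, -93/7]
R5 ← R5 + R4: [0, 0, 0, 0, 1]
R6 ← R6 − (3/4)·R4: [0, 0, 0, 0, -9/4]
R6 ← R6 + (9/4)·R5: [0, 0, 0, 0, 0]
The echelon form has 5 nonzero rows; the last pivot sits in the augmented column, so rank(B) = 4 but rank([B|b]) = 5.
Since the ranks differ, the system is inconsistent.
It has no solutions.

0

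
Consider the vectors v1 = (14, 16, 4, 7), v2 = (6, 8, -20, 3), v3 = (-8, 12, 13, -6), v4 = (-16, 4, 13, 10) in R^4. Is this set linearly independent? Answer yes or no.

yes

Form the matrix with these vectors as rows and row reduce.
R2 ← R2 − (3/7)·R1: [0, 8/7, -152/7, 0]
R3 ← R3 + (4/7)·R1: [0, 148/7, 107/7, -2]
R4 ← R4 + (8/7)·R1: [0, 156/7, 123/7, 18]
R3 ← R3 − (37/2)·R2: [0, 0, 417, -2]
R4 ← R4 − (39/2)·R2: [0, 0, 441, 18]
R4 ← R4 − (147/139)·R3: [0, 0, 0, 2796/139]
4 nonzero rows, so the 4 vectors span a space of dimension 4.
Since 4 = 4, the vectors are linearly independent.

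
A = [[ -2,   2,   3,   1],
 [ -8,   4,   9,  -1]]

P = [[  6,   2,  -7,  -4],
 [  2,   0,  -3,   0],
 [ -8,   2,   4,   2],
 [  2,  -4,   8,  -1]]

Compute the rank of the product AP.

First compute AP:
[[-30,  -2,  28,  13],
 [-114,   6,  72,  51]]
Now row reduce the product.
R2 ← R2 − (19/5)·R1: [0, 68/5, -172/5, 8/5]
2 nonzero rows, so rank(AP) = 2.

2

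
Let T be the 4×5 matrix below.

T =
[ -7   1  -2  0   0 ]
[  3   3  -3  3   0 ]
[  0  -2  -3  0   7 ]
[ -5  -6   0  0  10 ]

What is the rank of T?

4

Row reduce to echelon form.
R2 ← R2 + (3/7)·R1: [0, 24/7, -27/7, 3, 0]
R4 ← R4 − (5/7)·R1: [0, -47/7, 10/7, 0, 10]
R3 ← R3 + (7/12)·R2: [0, 0, -21/4, 7/4, 7]
R4 ← R4 + (47/24)·R2: [0, 0, -49/8, 47/8, 10]
R4 ← R4 − (7/6)·R3: [0, 0, 0, 23/6, 11/6]
Echelon form has 4 nonzero rows, so rank(T) = 4.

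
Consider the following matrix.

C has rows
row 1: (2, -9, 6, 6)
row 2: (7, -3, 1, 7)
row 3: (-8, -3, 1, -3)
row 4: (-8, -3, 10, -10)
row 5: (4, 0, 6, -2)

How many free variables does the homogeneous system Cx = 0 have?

1

Row reduce to echelon form.
R2 ← R2 − (7/2)·R1: [0, 57/2, -20, -14]
R3 ← R3 + (4)·R1: [0, -39, 25, 21]
R4 ← R4 + (4)·R1: [0, -39, 34, 14]
R5 ← R5 − (2)·R1: [0, 18, -6, -14]
R3 ← R3 + (26/19)·R2: [0, 0, -45/19, 35/19]
R4 ← R4 + (26/19)·R2: [0, 0, 126/19, -98/19]
R5 ← R5 − (12/19)·R2: [0, 0, 126/19, -98/19]
R4 ← R4 + (14/5)·R3: [0, 0, 0, 0]
R5 ← R5 + (14/5)·R3: [0, 0, 0, 0]
3 nonzero rows, so rank(C) = 3.
C has 4 columns; by rank–nullity, nullity = 4 − 3 = 1.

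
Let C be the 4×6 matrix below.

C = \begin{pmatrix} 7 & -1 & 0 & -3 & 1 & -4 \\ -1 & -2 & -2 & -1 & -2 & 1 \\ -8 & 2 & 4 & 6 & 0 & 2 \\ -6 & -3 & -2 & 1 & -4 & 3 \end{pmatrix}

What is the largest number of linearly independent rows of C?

3

Row reduce to echelon form.
R2 ← R2 + (1/7)·R1: [0, -15/7, -2, -10/7, -13/7, 3/7]
R3 ← R3 + (8/7)·R1: [0, 6/7, 4, 18/7, 8/7, -18/7]
R4 ← R4 + (6/7)·R1: [0, -27/7, -2, -11/7, -22/7, -3/7]
R3 ← R3 + (2/5)·R2: [0, 0, 16/5, 2, 2/5, -12/5]
R4 ← R4 − (9/5)·R2: [0, 0, 8/5, 1, 1/5, -6/5]
R4 ← R4 − (1/2)·R3: [0, 0, 0, 0, 0, 0]
Echelon form has 3 nonzero rows, so rank(C) = 3.
The rank gives the maximum number of linearly independent rows: 3.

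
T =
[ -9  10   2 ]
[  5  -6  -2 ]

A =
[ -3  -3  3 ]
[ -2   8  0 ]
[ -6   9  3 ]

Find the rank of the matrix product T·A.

2

First compute TA:
[[ -5, 125, -21],
 [  9, -81,   9]]
Now row reduce the product.
R2 ← R2 + (9/5)·R1: [0, 144, -144/5]
2 nonzero rows, so rank(TA) = 2.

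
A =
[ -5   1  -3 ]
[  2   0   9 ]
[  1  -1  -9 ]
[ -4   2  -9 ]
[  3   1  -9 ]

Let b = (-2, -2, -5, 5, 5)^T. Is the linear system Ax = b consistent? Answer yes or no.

no

Row reduce the augmented matrix [A | b].
R2 ← R2 + (2/5)·R1: [0, 2/5, 39/5, -14/5]
R3 ← R3 + (1/5)·R1: [0, -4/5, -48/5, -27/5]
R4 ← R4 − (4/5)·R1: [0, 6/5, -33/5, 33/5]
R5 ← R5 + (3/5)·R1: [0, 8/5, -54/5, 19/5]
R3 ← R3 + (2)·R2: [0, 0, 6, -11]
R4 ← R4 − (3)·R2: [0, 0, -30, 15]
R5 ← R5 − (4)·R2: [0, 0, -42, 15]
R4 ← R4 + (5)·R3: [0, 0, 0, -40]
R5 ← R5 + (7)·R3: [0, 0, 0, -62]
R5 ← R5 − (31/20)·R4: [0, 0, 0, 0]
The echelon form has 4 nonzero rows; the last pivot sits in the augmented column, so rank(A) = 3 but rank([A|b]) = 4.
Since the ranks differ, the system is inconsistent.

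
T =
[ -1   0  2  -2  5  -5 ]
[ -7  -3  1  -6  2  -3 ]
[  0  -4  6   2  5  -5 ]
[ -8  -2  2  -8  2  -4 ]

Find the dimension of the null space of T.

Row reduce to echelon form.
R2 ← R2 − (7)·R1: [0, -3, -13, 8, -33, 32]
R4 ← R4 − (8)·R1: [0, -2, -14, 8, -38, 36]
R3 ← R3 − (4/3)·R2: [0, 0, 70/3, -26/3, 49, -143/3]
R4 ← R4 − (2/3)·R2: [0, 0, -16/3, 8/3, -16, 44/3]
R4 ← R4 + (8/35)·R3: [0, 0, 0, 24/35, -24/5, 132/35]
4 nonzero rows, so rank(T) = 4.
T has 6 columns; by rank–nullity, nullity = 6 − 4 = 2.

2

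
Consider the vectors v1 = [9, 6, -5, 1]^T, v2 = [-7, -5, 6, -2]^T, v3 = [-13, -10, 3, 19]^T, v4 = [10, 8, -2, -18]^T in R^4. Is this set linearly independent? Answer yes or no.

no

Form the matrix with these vectors as rows and row reduce.
R2 ← R2 + (7/9)·R1: [0, -1/3, 19/9, -11/9]
R3 ← R3 + (13/9)·R1: [0, -4/3, -38/9, 184/9]
R4 ← R4 − (10/9)·R1: [0, 4/3, 32/9, -172/9]
R3 ← R3 − (4)·R2: [0, 0, -38/3, 76/3]
R4 ← R4 + (4)·R2: [0, 0, 12, -24]
R4 ← R4 + (18/19)·R3: [0, 0, 0, 0]
3 nonzero rows, so the 4 vectors span a space of dimension 3.
Since 3 < 4, the vectors are linearly dependent.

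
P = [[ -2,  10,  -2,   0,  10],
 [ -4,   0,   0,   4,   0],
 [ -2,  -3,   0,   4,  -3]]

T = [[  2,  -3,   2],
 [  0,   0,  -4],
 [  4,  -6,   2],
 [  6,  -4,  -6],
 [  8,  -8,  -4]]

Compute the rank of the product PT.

First compute PT:
[[ 68, -62, -88],
 [ 16,  -4, -32],
 [ -4,  14,  -4]]
Now row reduce the product.
R2 ← R2 − (4/17)·R1: [0, 180/17, -192/17]
R3 ← R3 + (1/17)·R1: [0, 176/17, -156/17]
R3 ← R3 − (44/45)·R2: [0, 0, 28/15]
3 nonzero rows, so rank(PT) = 3.

3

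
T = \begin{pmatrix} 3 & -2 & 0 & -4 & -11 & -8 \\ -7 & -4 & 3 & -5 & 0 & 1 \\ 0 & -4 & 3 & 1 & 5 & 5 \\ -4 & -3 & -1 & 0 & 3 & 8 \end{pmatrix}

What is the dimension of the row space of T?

Row reduce to echelon form.
R2 ← R2 + (7/3)·R1: [0, -26/3, 3, -43/3, -77/3, -53/3]
R4 ← R4 + (4/3)·R1: [0, -17/3, -1, -16/3, -35/3, -8/3]
R3 ← R3 − (6/13)·R2: [0, 0, 21/13, 99/13, 219/13, 171/13]
R4 ← R4 − (17/26)·R2: [0, 0, -77/26, 105/26, 133/26, 231/26]
R4 ← R4 + (11/6)·R3: [0, 0, 0, 18, 36, 33]
Echelon form has 4 nonzero rows, so rank(T) = 4.
The row space has dimension equal to the rank: 4.

4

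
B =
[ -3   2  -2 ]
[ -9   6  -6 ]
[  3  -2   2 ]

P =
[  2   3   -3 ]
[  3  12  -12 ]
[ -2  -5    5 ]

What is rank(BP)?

First compute BP:
[[  4,  25, -25],
 [ 12,  75, -75],
 [ -4, -25,  25]]
Now row reduce the product.
R2 ← R2 − (3)·R1: [0, 0, 0]
R3 ← R3 + R1: [0, 0, 0]
1 nonzero row, so rank(BP) = 1.

1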